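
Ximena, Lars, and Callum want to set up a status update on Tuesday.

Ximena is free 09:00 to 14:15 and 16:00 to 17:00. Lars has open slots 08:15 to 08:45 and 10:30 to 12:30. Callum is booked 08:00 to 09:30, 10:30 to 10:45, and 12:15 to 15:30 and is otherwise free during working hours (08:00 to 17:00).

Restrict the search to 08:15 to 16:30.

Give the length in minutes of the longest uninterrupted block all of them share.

Callum free within 08:00–17:00: 09:30–10:30, 10:45–12:15, 15:30–17:00.
Ximena ∩ Lars: 10:30–12:30.
Ximena ∩ Lars ∩ Callum: 10:45–12:15.
Restricted to 08:15–16:30: 10:45–12:15.
Single common window of 90 minutes.

90 minutes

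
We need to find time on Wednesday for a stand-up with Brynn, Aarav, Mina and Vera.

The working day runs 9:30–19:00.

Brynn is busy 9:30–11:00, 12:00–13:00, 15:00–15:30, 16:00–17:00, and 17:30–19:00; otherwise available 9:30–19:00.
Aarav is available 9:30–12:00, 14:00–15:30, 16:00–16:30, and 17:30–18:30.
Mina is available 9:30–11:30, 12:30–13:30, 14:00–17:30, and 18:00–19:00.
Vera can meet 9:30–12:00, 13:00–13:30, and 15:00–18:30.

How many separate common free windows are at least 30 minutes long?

1

Brynn free within 09:30–19:00: 11:00–12:00, 13:00–15:00, 15:30–16:00, 17:00–17:30.
Brynn ∩ Aarav: 11:00–12:00, 14:00–15:00.
Brynn ∩ Aarav ∩ Mina: 11:00–11:30, 14:00–15:00.
Brynn ∩ Aarav ∩ Mina ∩ Vera: 11:00–11:30.
Windows ≥ 30 min: 11:00–11:30.
That's 1 window.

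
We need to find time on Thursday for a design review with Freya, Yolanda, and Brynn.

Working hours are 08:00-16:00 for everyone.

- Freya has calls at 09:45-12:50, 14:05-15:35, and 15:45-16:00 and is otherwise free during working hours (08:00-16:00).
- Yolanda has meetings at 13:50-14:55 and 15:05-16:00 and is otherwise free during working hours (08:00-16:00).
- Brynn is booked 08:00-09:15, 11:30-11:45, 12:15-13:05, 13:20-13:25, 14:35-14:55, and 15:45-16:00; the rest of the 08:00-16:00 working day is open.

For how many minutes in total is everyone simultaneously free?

70 minutes

Freya free within 08:00–16:00: 08:00–09:45, 12:50–14:05, 15:35–15:45.
Yolanda free within 08:00–16:00: 08:00–13:50, 14:55–15:05.
Brynn free within 08:00–16:00: 09:15–11:30, 11:45–12:15, 13:05–13:20, 13:25–14:35, 14:55–15:45.
Freya ∩ Yolanda: 08:00–09:45, 12:50–13:50.
Freya ∩ Yolanda ∩ Brynn: 09:15–09:45, 13:05–13:20, 13:25–13:50.
Total common minutes: 30 + 15 + 25 = 70.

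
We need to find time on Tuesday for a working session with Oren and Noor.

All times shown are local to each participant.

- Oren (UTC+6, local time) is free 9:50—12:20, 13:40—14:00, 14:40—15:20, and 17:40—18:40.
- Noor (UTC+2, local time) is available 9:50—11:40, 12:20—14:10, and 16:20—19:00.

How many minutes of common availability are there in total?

80 minutes

Oren → UTC: 03:50–06:20, 07:40–08:00, 08:40–09:20, 11:40–12:40.
Noor → UTC: 07:50–09:40, 10:20–12:10, 14:20–17:00.
Oren ∩ Noor: 07:50–08:00, 08:40–09:20, 11:40–12:10.
Total common minutes: 10 + 40 + 30 = 80.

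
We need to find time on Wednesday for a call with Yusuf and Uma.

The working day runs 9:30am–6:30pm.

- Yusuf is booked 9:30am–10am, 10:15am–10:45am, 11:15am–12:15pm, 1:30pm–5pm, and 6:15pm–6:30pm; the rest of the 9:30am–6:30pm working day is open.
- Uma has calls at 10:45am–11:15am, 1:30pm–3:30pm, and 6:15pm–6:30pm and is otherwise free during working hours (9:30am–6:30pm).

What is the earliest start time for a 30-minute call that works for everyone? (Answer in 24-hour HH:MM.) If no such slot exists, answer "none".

Yusuf free within 09:30–18:30: 10:00–10:15, 10:45–11:15, 12:15–13:30, 17:00–18:15.
Uma free within 09:30–18:30: 09:30–10:45, 11:15–13:30, 15:30–18:15.
Yusuf ∩ Uma: 10:00–10:15, 12:15–13:30, 17:00–18:15.
Windows ≥ 30 min: 12:15–13:30, 17:00–18:15.
Earliest such window starts at 12:15.

12:15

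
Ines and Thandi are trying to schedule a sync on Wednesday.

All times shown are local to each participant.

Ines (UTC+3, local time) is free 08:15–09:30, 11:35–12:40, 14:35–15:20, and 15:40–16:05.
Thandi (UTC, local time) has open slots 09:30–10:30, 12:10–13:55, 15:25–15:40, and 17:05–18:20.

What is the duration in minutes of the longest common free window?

25 minutes

Ines → UTC: 05:15–06:30, 08:35–09:40, 11:35–12:20, 12:40–13:05.
Thandi → UTC: 09:30–10:30, 12:10–13:55, 15:25–15:40, 17:05–18:20.
Ines ∩ Thandi: 09:30–09:40, 12:10–12:20, 12:40–13:05.
Common window lengths: 10, 10, 25 min; longest is 25.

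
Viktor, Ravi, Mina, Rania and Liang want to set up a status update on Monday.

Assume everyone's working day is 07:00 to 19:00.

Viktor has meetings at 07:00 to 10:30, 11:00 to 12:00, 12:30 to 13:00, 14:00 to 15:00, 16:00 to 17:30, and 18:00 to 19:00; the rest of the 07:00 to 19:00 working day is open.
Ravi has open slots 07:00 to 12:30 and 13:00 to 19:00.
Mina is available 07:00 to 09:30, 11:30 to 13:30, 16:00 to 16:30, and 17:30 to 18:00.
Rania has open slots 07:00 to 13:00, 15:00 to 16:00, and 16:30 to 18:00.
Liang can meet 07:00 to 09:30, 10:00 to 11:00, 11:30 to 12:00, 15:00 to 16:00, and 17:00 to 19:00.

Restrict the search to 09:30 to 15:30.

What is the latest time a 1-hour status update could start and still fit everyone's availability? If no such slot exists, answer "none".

Viktor free within 07:00–19:00: 10:30–11:00, 12:00–12:30, 13:00–14:00, 15:00–16:00, 17:30–18:00.
Viktor ∩ Ravi: 10:30–11:00, 12:00–12:30, 13:00–14:00, 15:00–16:00, 17:30–18:00.
Viktor ∩ Ravi ∩ Mina: 12:00–12:30, 13:00–13:30, 17:30–18:00.
Viktor ∩ Ravi ∩ Mina ∩ Rania: 12:00–12:30, 17:30–18:00.
Viktor ∩ Ravi ∩ Mina ∩ Rania ∩ Liang: 17:30–18:00.
Restricted to 09:30–15:30: (none).
Windows ≥ 60 min: (none).

none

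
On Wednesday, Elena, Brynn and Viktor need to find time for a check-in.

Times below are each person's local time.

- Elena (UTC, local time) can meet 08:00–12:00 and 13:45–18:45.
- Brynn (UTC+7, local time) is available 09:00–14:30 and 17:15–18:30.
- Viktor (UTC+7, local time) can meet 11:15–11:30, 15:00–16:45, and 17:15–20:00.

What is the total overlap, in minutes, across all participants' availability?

Elena → UTC: 08:00–12:00, 13:45–18:45.
Brynn → UTC: 02:00–07:30, 10:15–11:30.
Viktor → UTC: 04:15–04:30, 08:00–09:45, 10:15–13:00.
Elena ∩ Brynn: 10:15–11:30.
Elena ∩ Brynn ∩ Viktor: 10:15–11:30.
Total common minutes: 75.

75 minutes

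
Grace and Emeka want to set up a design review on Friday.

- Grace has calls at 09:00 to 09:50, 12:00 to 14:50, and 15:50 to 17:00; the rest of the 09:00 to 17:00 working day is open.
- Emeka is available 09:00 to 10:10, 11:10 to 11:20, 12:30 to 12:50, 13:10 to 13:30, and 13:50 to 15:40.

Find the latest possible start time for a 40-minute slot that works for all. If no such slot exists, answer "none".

15:00

Grace free within 09:00–17:00: 09:50–12:00, 14:50–15:50.
Grace ∩ Emeka: 09:50–10:10, 11:10–11:20, 14:50–15:40.
Windows ≥ 40 min: 14:50–15:40.
Latest start in the last window 14:50–15:40 is 15:40 − 40 min = 15:00.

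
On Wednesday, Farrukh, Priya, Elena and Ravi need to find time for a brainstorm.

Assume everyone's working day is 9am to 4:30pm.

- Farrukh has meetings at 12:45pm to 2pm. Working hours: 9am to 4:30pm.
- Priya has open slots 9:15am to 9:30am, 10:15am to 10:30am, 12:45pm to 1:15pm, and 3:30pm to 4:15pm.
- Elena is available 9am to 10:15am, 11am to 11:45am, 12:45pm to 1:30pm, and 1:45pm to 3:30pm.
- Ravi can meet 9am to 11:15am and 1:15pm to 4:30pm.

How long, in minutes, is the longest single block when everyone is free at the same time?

15 minutes

Farrukh free within 09:00–16:30: 09:00–12:45, 14:00–16:30.
Farrukh ∩ Priya: 09:15–09:30, 10:15–10:30, 15:30–16:15.
Farrukh ∩ Priya ∩ Elena: 09:15–09:30.
Farrukh ∩ Priya ∩ Elena ∩ Ravi: 09:15–09:30.
Single common window of 15 minutes.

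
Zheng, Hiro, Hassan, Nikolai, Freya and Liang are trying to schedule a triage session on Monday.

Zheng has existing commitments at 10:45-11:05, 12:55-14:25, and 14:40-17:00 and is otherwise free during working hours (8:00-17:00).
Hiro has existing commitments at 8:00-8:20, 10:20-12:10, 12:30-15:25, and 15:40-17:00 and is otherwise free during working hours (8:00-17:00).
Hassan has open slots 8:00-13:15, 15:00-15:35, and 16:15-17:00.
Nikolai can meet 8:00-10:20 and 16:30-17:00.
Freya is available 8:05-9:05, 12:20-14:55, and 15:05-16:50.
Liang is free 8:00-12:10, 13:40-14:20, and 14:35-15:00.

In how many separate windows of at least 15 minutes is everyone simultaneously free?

1

Zheng free within 08:00–17:00: 08:00–10:45, 11:05–12:55, 14:25–14:40.
Hiro free within 08:00–17:00: 08:20–10:20, 12:10–12:30, 15:25–15:40.
Zheng ∩ Hiro: 08:20–10:20, 12:10–12:30.
Zheng ∩ Hiro ∩ Hassan: 08:20–10:20, 12:10–12:30.
Zheng ∩ Hiro ∩ Hassan ∩ Nikolai: 08:20–10:20.
Zheng ∩ Hiro ∩ Hassan ∩ Nikolai ∩ Freya: 08:20–09:05.
Zheng ∩ Hiro ∩ Hassan ∩ Nikolai ∩ Freya ∩ Liang: 08:20–09:05.
Windows ≥ 15 min: 08:20–09:05.
That's 1 window.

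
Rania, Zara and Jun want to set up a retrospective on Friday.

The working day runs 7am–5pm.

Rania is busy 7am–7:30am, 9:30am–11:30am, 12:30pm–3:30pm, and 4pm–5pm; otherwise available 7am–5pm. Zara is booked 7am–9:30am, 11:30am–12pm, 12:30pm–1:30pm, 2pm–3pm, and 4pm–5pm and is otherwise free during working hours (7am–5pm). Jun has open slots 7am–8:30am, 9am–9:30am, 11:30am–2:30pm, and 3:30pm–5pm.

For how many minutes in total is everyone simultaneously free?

60 minutes

Rania free within 07:00–17:00: 07:30–09:30, 11:30–12:30, 15:30–16:00.
Zara free within 07:00–17:00: 09:30–11:30, 12:00–12:30, 13:30–14:00, 15:00–16:00.
Rania ∩ Zara: 12:00–12:30, 15:30–16:00.
Rania ∩ Zara ∩ Jun: 12:00–12:30, 15:30–16:00.
Total common minutes: 30 + 30 = 60.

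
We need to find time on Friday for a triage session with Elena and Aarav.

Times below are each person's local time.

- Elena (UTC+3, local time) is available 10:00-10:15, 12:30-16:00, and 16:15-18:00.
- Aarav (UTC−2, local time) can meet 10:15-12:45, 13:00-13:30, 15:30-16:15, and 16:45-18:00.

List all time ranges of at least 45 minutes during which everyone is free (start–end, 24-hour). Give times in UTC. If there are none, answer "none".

12:15–13:00, 13:15–14:45

Elena → UTC: 07:00–07:15, 09:30–13:00, 13:15–15:00.
Aarav → UTC: 12:15–14:45, 15:00–15:30, 17:30–18:15, 18:45–20:00.
Elena ∩ Aarav: 12:15–13:00, 13:15–14:45.
Windows ≥ 45 min: 12:15–13:00, 13:15–14:45.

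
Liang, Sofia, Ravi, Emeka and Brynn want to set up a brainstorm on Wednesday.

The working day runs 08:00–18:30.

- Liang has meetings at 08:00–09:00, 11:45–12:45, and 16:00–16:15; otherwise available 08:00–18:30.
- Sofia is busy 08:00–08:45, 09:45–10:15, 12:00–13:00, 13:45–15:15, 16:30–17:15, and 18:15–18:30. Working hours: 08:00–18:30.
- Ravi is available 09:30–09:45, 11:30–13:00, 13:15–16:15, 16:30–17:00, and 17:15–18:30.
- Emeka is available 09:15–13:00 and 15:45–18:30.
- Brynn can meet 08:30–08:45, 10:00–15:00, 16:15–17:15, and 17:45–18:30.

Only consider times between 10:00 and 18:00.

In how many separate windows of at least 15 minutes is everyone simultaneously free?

2

Liang free within 08:00–18:30: 09:00–11:45, 12:45–16:00, 16:15–18:30.
Sofia free within 08:00–18:30: 08:45–09:45, 10:15–12:00, 13:00–13:45, 15:15–16:30, 17:15–18:15.
Liang ∩ Sofia: 09:00–09:45, 10:15–11:45, 13:00–13:45, 15:15–16:00, 16:15–16:30, 17:15–18:15.
Liang ∩ Sofia ∩ Ravi: 09:30–09:45, 11:30–11:45, 13:15–13:45, 15:15–16:00, 17:15–18:15.
Liang ∩ Sofia ∩ Ravi ∩ Emeka: 09:30–09:45, 11:30–11:45, 15:45–16:00, 17:15–18:15.
Liang ∩ Sofia ∩ Ravi ∩ Emeka ∩ Brynn: 11:30–11:45, 17:45–18:15.
Restricted to 10:00–18:00: 11:30–11:45, 17:45–18:00.
Windows ≥ 15 min: 11:30–11:45, 17:45–18:00.
That's 2 windows.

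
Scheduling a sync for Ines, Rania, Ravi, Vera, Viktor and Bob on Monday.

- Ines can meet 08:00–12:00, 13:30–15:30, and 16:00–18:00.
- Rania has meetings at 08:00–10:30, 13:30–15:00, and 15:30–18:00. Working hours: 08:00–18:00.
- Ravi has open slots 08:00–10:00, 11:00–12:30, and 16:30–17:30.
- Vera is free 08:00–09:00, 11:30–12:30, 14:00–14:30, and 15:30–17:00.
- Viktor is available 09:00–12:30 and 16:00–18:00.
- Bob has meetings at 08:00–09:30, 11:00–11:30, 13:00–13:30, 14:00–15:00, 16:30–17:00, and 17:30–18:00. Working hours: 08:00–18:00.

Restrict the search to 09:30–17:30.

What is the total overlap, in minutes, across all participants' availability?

Rania free within 08:00–18:00: 10:30–13:30, 15:00–15:30.
Bob free within 08:00–18:00: 09:30–11:00, 11:30–13:00, 13:30–14:00, 15:00–16:30, 17:00–17:30.
Ines ∩ Rania: 10:30–12:00, 15:00–15:30.
Ines ∩ Rania ∩ Ravi: 11:00–12:00.
Ines ∩ Rania ∩ Ravi ∩ Vera: 11:30–12:00.
Ines ∩ Rania ∩ Ravi ∩ Vera ∩ Viktor: 11:30–12:00.
Ines ∩ Rania ∩ Ravi ∩ Vera ∩ Viktor ∩ Bob: 11:30–12:00.
Restricted to 09:30–17:30: 11:30–12:00.
Total common minutes: 30.

30 minutes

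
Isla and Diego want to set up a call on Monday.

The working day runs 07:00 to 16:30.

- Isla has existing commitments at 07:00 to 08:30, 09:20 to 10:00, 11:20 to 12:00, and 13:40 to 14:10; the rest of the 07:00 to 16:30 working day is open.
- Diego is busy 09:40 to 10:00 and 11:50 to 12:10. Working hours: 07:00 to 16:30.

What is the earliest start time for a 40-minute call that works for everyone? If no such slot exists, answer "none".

08:30

Isla free within 07:00–16:30: 08:30–09:20, 10:00–11:20, 12:00–13:40, 14:10–16:30.
Diego free within 07:00–16:30: 07:00–09:40, 10:00–11:50, 12:10–16:30.
Isla ∩ Diego: 08:30–09:20, 10:00–11:20, 12:10–13:40, 14:10–16:30.
Windows ≥ 40 min: 08:30–09:20, 10:00–11:20, 12:10–13:40, 14:10–16:30.
Earliest such window starts at 08:30.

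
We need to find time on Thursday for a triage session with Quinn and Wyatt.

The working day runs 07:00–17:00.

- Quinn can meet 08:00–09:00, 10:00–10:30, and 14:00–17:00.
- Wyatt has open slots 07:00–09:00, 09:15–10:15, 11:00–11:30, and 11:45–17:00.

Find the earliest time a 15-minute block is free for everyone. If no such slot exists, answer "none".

08:00

Quinn ∩ Wyatt: 08:00–09:00, 10:00–10:15, 14:00–17:00.
Windows ≥ 15 min: 08:00–09:00, 10:00–10:15, 14:00–17:00.
Earliest such window starts at 08:00.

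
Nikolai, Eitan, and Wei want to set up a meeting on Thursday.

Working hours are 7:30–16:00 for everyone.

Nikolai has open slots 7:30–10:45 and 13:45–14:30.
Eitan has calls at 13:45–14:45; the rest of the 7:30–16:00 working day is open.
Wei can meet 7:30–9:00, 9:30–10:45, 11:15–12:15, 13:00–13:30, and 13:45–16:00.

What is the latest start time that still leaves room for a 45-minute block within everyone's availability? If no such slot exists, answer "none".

Eitan free within 07:30–16:00: 07:30–13:45, 14:45–16:00.
Nikolai ∩ Eitan: 07:30–10:45.
Nikolai ∩ Eitan ∩ Wei: 07:30–09:00, 09:30–10:45.
Windows ≥ 45 min: 07:30–09:00, 09:30–10:45.
Latest start in the last window 09:30–10:45 is 10:45 − 45 min = 10:00.

10:00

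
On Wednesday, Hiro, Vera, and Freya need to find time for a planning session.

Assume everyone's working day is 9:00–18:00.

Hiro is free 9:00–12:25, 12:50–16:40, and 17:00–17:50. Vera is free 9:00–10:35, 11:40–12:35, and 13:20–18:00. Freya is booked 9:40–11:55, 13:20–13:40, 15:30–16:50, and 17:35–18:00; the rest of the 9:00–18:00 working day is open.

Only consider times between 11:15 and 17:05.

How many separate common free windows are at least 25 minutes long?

Freya free within 09:00–18:00: 09:00–09:40, 11:55–13:20, 13:40–15:30, 16:50–17:35.
Hiro ∩ Vera: 09:00–10:35, 11:40–12:25, 13:20–16:40, 17:00–17:50.
Hiro ∩ Vera ∩ Freya: 09:00–09:40, 11:55–12:25, 13:40–15:30, 17:00–17:35.
Restricted to 11:15–17:05: 11:55–12:25, 13:40–15:30, 17:00–17:05.
Windows ≥ 25 min: 11:55–12:25, 13:40–15:30.
That's 2 windows.

2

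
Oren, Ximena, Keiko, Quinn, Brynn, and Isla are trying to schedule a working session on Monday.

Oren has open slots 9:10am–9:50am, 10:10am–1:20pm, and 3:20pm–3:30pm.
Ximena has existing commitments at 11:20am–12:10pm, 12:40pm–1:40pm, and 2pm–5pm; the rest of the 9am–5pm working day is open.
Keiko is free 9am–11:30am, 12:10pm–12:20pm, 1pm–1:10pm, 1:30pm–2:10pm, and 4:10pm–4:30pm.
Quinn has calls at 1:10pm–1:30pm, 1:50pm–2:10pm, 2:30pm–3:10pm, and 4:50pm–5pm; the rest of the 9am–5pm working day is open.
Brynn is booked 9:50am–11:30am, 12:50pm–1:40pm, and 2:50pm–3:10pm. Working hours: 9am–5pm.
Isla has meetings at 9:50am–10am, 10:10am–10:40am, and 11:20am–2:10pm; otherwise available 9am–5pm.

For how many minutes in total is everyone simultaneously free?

40 minutes

Ximena free within 09:00–17:00: 09:00–11:20, 12:10–12:40, 13:40–14:00.
Quinn free within 09:00–17:00: 09:00–13:10, 13:30–13:50, 14:10–14:30, 15:10–16:50.
Brynn free within 09:00–17:00: 09:00–09:50, 11:30–12:50, 13:40–14:50, 15:10–17:00.
Isla free within 09:00–17:00: 09:00–09:50, 10:00–10:10, 10:40–11:20, 14:10–17:00.
Oren ∩ Ximena: 09:10–09:50, 10:10–11:20, 12:10–12:40.
Oren ∩ Ximena ∩ Keiko: 09:10–09:50, 10:10–11:20, 12:10–12:20.
Oren ∩ Ximena ∩ Keiko ∩ Quinn: 09:10–09:50, 10:10–11:20, 12:10–12:20.
Oren ∩ Ximena ∩ Keiko ∩ Quinn ∩ Brynn: 09:10–09:50, 12:10–12:20.
Oren ∩ Ximena ∩ Keiko ∩ Quinn ∩ Brynn ∩ Isla: 09:10–09:50.
Total common minutes: 40.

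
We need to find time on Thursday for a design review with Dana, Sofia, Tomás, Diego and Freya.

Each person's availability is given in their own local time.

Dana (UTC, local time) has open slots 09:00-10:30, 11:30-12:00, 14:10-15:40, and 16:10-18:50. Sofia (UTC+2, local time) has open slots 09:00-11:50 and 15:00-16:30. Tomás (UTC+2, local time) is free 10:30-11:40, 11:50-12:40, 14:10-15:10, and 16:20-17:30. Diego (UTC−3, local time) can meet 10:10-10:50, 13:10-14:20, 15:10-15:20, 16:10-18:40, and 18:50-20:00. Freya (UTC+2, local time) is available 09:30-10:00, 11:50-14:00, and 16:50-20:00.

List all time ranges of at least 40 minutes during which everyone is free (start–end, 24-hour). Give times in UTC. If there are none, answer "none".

Dana → UTC: 09:00–10:30, 11:30–12:00, 14:10–15:40, 16:10–18:50.
Sofia → UTC: 07:00–09:50, 13:00–14:30.
Tomás → UTC: 08:30–09:40, 09:50–10:40, 12:10–13:10, 14:20–15:30.
Diego → UTC: 13:10–13:50, 16:10–17:20, 18:10–18:20, 19:10–21:40, 21:50–23:00.
Freya → UTC: 07:30–08:00, 09:50–12:00, 14:50–18:00.
Dana ∩ Sofia: 09:00–09:50, 14:10–14:30.
Dana ∩ Sofia ∩ Tomás: 09:00–09:40, 14:20–14:30.
Dana ∩ Sofia ∩ Tomás ∩ Diego: (none).
Dana ∩ Sofia ∩ Tomás ∩ Diego ∩ Freya: (none).
Windows ≥ 40 min: (none).

none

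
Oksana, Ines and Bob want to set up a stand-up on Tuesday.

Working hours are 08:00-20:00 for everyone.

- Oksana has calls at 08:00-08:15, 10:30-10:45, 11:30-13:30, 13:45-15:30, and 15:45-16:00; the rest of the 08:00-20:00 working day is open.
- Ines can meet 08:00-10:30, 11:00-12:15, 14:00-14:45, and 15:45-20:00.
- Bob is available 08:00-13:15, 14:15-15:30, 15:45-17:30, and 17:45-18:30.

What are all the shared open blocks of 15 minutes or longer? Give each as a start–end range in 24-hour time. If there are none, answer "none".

Oksana free within 08:00–20:00: 08:15–10:30, 10:45–11:30, 13:30–13:45, 15:30–15:45, 16:00–20:00.
Oksana ∩ Ines: 08:15–10:30, 11:00–11:30, 16:00–20:00.
Oksana ∩ Ines ∩ Bob: 08:15–10:30, 11:00–11:30, 16:00–17:30, 17:45–18:30.
Windows ≥ 15 min: 08:15–10:30, 11:00–11:30, 16:00–17:30, 17:45–18:30.

08:15–10:30, 11:00–11:30, 16:00–17:30, 17:45–18:30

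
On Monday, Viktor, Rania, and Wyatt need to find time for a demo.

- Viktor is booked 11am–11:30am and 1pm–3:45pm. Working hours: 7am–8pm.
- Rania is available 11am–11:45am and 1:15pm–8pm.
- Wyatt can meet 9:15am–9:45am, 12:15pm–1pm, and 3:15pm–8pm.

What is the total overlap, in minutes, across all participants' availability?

Viktor free within 07:00–20:00: 07:00–11:00, 11:30–13:00, 15:45–20:00.
Viktor ∩ Rania: 11:30–11:45, 15:45–20:00.
Viktor ∩ Rania ∩ Wyatt: 15:45–20:00.
Total common minutes: 255.

255 minutes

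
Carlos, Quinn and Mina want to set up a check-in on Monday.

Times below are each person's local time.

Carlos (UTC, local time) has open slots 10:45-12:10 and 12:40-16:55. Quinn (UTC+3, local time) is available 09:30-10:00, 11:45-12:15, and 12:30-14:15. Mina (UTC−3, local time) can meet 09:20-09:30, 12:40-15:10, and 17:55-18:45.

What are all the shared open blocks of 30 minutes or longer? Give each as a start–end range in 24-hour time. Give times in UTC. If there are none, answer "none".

Carlos → UTC: 10:45–12:10, 12:40–16:55.
Quinn → UTC: 06:30–07:00, 08:45–09:15, 09:30–11:15.
Mina → UTC: 12:20–12:30, 15:40–18:10, 20:55–21:45.
Carlos ∩ Quinn: 10:45–11:15.
Carlos ∩ Quinn ∩ Mina: (none).
Windows ≥ 30 min: (none).

none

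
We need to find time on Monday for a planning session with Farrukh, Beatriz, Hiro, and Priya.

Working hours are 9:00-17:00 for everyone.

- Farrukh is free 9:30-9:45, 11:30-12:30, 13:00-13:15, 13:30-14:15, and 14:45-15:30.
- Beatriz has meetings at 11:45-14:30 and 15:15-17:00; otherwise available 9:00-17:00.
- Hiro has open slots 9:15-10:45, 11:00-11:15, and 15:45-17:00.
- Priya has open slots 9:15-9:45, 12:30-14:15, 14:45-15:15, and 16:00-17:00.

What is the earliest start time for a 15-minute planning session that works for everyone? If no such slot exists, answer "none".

09:30

Beatriz free within 09:00–17:00: 09:00–11:45, 14:30–15:15.
Farrukh ∩ Beatriz: 09:30–09:45, 11:30–11:45, 14:45–15:15.
Farrukh ∩ Beatriz ∩ Hiro: 09:30–09:45.
Farrukh ∩ Beatriz ∩ Hiro ∩ Priya: 09:30–09:45.
Windows ≥ 15 min: 09:30–09:45.
Earliest such window starts at 09:30.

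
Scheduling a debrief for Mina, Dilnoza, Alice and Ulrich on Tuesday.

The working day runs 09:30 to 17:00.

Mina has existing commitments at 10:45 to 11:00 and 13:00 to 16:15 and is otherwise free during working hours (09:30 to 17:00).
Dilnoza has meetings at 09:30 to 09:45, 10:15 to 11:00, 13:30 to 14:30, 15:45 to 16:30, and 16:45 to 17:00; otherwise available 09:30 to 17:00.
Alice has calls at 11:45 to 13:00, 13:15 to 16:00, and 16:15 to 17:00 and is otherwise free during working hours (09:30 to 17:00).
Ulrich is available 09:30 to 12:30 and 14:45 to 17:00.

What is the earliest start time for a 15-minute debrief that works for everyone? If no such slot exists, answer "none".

Mina free within 09:30–17:00: 09:30–10:45, 11:00–13:00, 16:15–17:00.
Dilnoza free within 09:30–17:00: 09:45–10:15, 11:00–13:30, 14:30–15:45, 16:30–16:45.
Alice free within 09:30–17:00: 09:30–11:45, 13:00–13:15, 16:00–16:15.
Mina ∩ Dilnoza: 09:45–10:15, 11:00–13:00, 16:30–16:45.
Mina ∩ Dilnoza ∩ Alice: 09:45–10:15, 11:00–11:45.
Mina ∩ Dilnoza ∩ Alice ∩ Ulrich: 09:45–10:15, 11:00–11:45.
Windows ≥ 15 min: 09:45–10:15, 11:00–11:45.
Earliest such window starts at 09:45.

09:45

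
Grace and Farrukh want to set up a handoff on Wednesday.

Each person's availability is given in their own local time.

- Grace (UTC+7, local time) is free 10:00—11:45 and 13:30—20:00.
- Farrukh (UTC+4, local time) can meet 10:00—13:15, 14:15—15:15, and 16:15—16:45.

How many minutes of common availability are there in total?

255 minutes

Grace → UTC: 03:00–04:45, 06:30–13:00.
Farrukh → UTC: 06:00–09:15, 10:15–11:15, 12:15–12:45.
Grace ∩ Farrukh: 06:30–09:15, 10:15–11:15, 12:15–12:45.
Total common minutes: 165 + 60 + 30 = 255.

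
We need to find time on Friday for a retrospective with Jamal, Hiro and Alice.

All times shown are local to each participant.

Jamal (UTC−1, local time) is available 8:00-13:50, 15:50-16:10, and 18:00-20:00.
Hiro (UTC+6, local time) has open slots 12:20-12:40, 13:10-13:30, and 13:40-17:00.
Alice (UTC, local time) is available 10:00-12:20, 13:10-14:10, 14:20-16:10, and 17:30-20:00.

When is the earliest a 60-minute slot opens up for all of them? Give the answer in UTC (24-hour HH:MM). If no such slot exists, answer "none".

10:00

Jamal → UTC: 09:00–14:50, 16:50–17:10, 19:00–21:00.
Hiro → UTC: 06:20–06:40, 07:10–07:30, 07:40–11:00.
Alice → UTC: 10:00–12:20, 13:10–14:10, 14:20–16:10, 17:30–20:00.
Jamal ∩ Hiro: 09:00–11:00.
Jamal ∩ Hiro ∩ Alice: 10:00–11:00.
Windows ≥ 60 min: 10:00–11:00.
Earliest such window starts at 10:00.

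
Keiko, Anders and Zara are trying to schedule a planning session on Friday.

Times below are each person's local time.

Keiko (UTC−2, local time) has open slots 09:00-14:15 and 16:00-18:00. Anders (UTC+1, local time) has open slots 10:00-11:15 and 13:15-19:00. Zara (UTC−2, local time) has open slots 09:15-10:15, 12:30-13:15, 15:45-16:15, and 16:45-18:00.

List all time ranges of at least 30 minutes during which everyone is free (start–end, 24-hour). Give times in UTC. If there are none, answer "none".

14:30–15:15

Keiko → UTC: 11:00–16:15, 18:00–20:00.
Anders → UTC: 09:00–10:15, 12:15–18:00.
Zara → UTC: 11:15–12:15, 14:30–15:15, 17:45–18:15, 18:45–20:00.
Keiko ∩ Anders: 12:15–16:15.
Keiko ∩ Anders ∩ Zara: 14:30–15:15.
Windows ≥ 30 min: 14:30–15:15.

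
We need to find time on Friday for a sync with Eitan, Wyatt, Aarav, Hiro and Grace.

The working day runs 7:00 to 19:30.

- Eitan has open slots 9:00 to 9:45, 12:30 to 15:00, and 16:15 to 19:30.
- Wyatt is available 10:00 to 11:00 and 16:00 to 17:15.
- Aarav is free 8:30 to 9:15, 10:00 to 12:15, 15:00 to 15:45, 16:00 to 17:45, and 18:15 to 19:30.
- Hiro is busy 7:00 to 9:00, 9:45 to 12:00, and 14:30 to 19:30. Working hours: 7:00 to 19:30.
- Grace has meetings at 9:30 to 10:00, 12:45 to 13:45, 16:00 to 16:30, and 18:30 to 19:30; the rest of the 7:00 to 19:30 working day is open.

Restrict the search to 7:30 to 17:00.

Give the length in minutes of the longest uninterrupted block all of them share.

Hiro free within 07:00–19:30: 09:00–09:45, 12:00–14:30.
Grace free within 07:00–19:30: 07:00–09:30, 10:00–12:45, 13:45–16:00, 16:30–18:30.
Eitan ∩ Wyatt: 16:15–17:15.
Eitan ∩ Wyatt ∩ Aarav: 16:15–17:15.
Eitan ∩ Wyatt ∩ Aarav ∩ Hiro: (none).
Eitan ∩ Wyatt ∩ Aarav ∩ Hiro ∩ Grace: (none).
Restricted to 07:30–17:00: (none).
No common window.

0 minutes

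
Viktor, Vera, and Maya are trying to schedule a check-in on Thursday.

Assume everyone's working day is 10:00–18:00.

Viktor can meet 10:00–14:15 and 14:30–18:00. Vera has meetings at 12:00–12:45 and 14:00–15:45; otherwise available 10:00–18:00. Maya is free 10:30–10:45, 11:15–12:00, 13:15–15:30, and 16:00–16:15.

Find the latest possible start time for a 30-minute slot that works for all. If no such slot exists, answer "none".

Vera free within 10:00–18:00: 10:00–12:00, 12:45–14:00, 15:45–18:00.
Viktor ∩ Vera: 10:00–12:00, 12:45–14:00, 15:45–18:00.
Viktor ∩ Vera ∩ Maya: 10:30–10:45, 11:15–12:00, 13:15–14:00, 16:00–16:15.
Windows ≥ 30 min: 11:15–12:00, 13:15–14:00.
Latest start in the last window 13:15–14:00 is 14:00 − 30 min = 13:30.

13:30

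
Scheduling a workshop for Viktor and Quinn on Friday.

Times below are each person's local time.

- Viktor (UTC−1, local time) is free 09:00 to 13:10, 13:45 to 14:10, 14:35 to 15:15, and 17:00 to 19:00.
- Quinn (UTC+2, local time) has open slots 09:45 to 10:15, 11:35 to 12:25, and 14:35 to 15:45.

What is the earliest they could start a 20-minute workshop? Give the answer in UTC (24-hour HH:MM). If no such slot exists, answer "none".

Viktor → UTC: 10:00–14:10, 14:45–15:10, 15:35–16:15, 18:00–20:00.
Quinn → UTC: 07:45–08:15, 09:35–10:25, 12:35–13:45.
Viktor ∩ Quinn: 10:00–10:25, 12:35–13:45.
Windows ≥ 20 min: 10:00–10:25, 12:35–13:45.
Earliest such window starts at 10:00.

10:00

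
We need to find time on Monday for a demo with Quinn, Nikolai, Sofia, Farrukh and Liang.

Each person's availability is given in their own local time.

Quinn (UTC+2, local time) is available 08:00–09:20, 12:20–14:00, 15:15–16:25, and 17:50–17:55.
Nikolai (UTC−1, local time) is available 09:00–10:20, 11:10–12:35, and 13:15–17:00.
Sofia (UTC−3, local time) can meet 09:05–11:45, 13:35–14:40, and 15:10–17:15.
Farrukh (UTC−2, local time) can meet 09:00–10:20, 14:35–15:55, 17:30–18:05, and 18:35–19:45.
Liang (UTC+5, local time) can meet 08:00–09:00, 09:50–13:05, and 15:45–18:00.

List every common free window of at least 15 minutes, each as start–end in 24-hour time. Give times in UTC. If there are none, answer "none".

none

Quinn → UTC: 06:00–07:20, 10:20–12:00, 13:15–14:25, 15:50–15:55.
Nikolai → UTC: 10:00–11:20, 12:10–13:35, 14:15–18:00.
Sofia → UTC: 12:05–14:45, 16:35–17:40, 18:10–20:15.
Farrukh → UTC: 11:00–12:20, 16:35–17:55, 19:30–20:05, 20:35–21:45.
Liang → UTC: 03:00–04:00, 04:50–08:05, 10:45–13:00.
Quinn ∩ Nikolai: 10:20–11:20, 13:15–13:35, 14:15–14:25, 15:50–15:55.
Quinn ∩ Nikolai ∩ Sofia: 13:15–13:35, 14:15–14:25.
Quinn ∩ Nikolai ∩ Sofia ∩ Farrukh: (none).
Quinn ∩ Nikolai ∩ Sofia ∩ Farrukh ∩ Liang: (none).
Windows ≥ 15 min: (none).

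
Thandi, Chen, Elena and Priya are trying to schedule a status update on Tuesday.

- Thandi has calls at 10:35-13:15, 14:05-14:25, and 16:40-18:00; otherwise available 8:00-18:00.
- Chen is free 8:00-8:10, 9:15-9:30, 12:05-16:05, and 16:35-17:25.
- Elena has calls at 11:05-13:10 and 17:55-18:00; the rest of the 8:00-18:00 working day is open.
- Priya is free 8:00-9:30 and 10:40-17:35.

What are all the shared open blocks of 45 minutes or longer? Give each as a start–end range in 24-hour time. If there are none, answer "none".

Thandi free within 08:00–18:00: 08:00–10:35, 13:15–14:05, 14:25–16:40.
Elena free within 08:00–18:00: 08:00–11:05, 13:10–17:55.
Thandi ∩ Chen: 08:00–08:10, 09:15–09:30, 13:15–14:05, 14:25–16:05, 16:35–16:40.
Thandi ∩ Chen ∩ Elena: 08:00–08:10, 09:15–09:30, 13:15–14:05, 14:25–16:05, 16:35–16:40.
Thandi ∩ Chen ∩ Elena ∩ Priya: 08:00–08:10, 09:15–09:30, 13:15–14:05, 14:25–16:05, 16:35–16:40.
Windows ≥ 45 min: 13:15–14:05, 14:25–16:05.

13:15–14:05, 14:25–16:05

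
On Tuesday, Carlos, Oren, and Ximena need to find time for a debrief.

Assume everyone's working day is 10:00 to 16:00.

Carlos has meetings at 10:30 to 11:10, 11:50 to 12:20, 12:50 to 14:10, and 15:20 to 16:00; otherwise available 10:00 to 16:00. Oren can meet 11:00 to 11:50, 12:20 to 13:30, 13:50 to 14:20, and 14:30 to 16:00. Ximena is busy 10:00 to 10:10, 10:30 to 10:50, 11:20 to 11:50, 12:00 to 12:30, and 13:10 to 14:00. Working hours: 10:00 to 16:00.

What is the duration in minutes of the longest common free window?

Carlos free within 10:00–16:00: 10:00–10:30, 11:10–11:50, 12:20–12:50, 14:10–15:20.
Ximena free within 10:00–16:00: 10:10–10:30, 10:50–11:20, 11:50–12:00, 12:30–13:10, 14:00–16:00.
Carlos ∩ Oren: 11:10–11:50, 12:20–12:50, 14:10–14:20, 14:30–15:20.
Carlos ∩ Oren ∩ Ximena: 11:10–11:20, 12:30–12:50, 14:10–14:20, 14:30–15:20.
Common window lengths: 10, 20, 10, 50 min; longest is 50.

50 minutes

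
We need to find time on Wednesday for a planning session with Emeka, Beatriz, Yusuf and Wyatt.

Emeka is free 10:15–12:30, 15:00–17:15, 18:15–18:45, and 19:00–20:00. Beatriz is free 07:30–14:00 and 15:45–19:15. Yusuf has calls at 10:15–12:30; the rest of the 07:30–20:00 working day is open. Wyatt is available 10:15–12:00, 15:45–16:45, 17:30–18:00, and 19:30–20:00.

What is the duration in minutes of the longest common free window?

Yusuf free within 07:30–20:00: 07:30–10:15, 12:30–20:00.
Emeka ∩ Beatriz: 10:15–12:30, 15:45–17:15, 18:15–18:45, 19:00–19:15.
Emeka ∩ Beatriz ∩ Yusuf: 15:45–17:15, 18:15–18:45, 19:00–19:15.
Emeka ∩ Beatriz ∩ Yusuf ∩ Wyatt: 15:45–16:45.
Single common window of 60 minutes.

60 minutes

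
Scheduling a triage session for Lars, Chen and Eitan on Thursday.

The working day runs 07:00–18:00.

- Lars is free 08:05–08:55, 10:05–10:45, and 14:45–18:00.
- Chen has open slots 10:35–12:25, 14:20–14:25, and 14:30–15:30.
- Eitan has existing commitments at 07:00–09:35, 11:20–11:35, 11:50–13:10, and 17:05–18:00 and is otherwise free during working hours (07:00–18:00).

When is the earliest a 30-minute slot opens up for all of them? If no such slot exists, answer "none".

Eitan free within 07:00–18:00: 09:35–11:20, 11:35–11:50, 13:10–17:05.
Lars ∩ Chen: 10:35–10:45, 14:45–15:30.
Lars ∩ Chen ∩ Eitan: 10:35–10:45, 14:45–15:30.
Windows ≥ 30 min: 14:45–15:30.
Earliest such window starts at 14:45.

14:45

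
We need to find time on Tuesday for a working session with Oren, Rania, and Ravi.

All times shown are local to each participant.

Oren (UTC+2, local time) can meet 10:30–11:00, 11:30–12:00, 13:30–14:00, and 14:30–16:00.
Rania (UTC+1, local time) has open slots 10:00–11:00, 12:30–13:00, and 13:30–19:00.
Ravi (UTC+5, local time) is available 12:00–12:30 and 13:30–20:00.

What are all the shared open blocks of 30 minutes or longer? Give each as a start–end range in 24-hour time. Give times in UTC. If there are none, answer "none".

09:30–10:00, 11:30–12:00, 12:30–14:00

Oren → UTC: 08:30–09:00, 09:30–10:00, 11:30–12:00, 12:30–14:00.
Rania → UTC: 09:00–10:00, 11:30–12:00, 12:30–18:00.
Ravi → UTC: 07:00–07:30, 08:30–15:00.
Oren ∩ Rania: 09:30–10:00, 11:30–12:00, 12:30–14:00.
Oren ∩ Rania ∩ Ravi: 09:30–10:00, 11:30–12:00, 12:30–14:00.
Windows ≥ 30 min: 09:30–10:00, 11:30–12:00, 12:30–14:00.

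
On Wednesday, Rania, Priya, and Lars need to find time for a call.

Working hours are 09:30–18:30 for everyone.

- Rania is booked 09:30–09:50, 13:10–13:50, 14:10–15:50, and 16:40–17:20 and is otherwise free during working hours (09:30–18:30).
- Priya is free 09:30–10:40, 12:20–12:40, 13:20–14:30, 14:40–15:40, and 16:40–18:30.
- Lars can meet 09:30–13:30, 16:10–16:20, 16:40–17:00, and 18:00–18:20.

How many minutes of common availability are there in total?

90 minutes

Rania free within 09:30–18:30: 09:50–13:10, 13:50–14:10, 15:50–16:40, 17:20–18:30.
Rania ∩ Priya: 09:50–10:40, 12:20–12:40, 13:50–14:10, 17:20–18:30.
Rania ∩ Priya ∩ Lars: 09:50–10:40, 12:20–12:40, 18:00–18:20.
Total common minutes: 50 + 20 + 20 = 90.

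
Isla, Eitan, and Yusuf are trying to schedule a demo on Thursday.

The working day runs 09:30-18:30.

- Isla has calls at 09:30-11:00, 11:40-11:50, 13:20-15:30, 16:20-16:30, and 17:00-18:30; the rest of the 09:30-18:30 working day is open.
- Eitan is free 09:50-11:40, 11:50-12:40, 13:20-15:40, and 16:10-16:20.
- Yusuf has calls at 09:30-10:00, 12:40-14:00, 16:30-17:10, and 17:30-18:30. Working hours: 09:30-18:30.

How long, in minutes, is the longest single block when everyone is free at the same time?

50 minutes

Isla free within 09:30–18:30: 11:00–11:40, 11:50–13:20, 15:30–16:20, 16:30–17:00.
Yusuf free within 09:30–18:30: 10:00–12:40, 14:00–16:30, 17:10–17:30.
Isla ∩ Eitan: 11:00–11:40, 11:50–12:40, 15:30–15:40, 16:10–16:20.
Isla ∩ Eitan ∩ Yusuf: 11:00–11:40, 11:50–12:40, 15:30–15:40, 16:10–16:20.
Common window lengths: 40, 50, 10, 10 min; longest is 50.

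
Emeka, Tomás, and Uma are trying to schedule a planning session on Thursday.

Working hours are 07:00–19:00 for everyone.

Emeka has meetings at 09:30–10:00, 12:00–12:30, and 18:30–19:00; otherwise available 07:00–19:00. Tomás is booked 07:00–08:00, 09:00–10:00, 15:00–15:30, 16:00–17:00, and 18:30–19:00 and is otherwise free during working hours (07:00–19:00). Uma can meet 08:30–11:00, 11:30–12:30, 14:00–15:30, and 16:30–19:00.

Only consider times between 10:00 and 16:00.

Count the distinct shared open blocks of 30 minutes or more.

Emeka free within 07:00–19:00: 07:00–09:30, 10:00–12:00, 12:30–18:30.
Tomás free within 07:00–19:00: 08:00–09:00, 10:00–15:00, 15:30–16:00, 17:00–18:30.
Emeka ∩ Tomás: 08:00–09:00, 10:00–12:00, 12:30–15:00, 15:30–16:00, 17:00–18:30.
Emeka ∩ Tomás ∩ Uma: 08:30–09:00, 10:00–11:00, 11:30–12:00, 14:00–15:00, 17:00–18:30.
Restricted to 10:00–16:00: 10:00–11:00, 11:30–12:00, 14:00–15:00.
Windows ≥ 30 min: 10:00–11:00, 11:30–12:00, 14:00–15:00.
That's 3 windows.

3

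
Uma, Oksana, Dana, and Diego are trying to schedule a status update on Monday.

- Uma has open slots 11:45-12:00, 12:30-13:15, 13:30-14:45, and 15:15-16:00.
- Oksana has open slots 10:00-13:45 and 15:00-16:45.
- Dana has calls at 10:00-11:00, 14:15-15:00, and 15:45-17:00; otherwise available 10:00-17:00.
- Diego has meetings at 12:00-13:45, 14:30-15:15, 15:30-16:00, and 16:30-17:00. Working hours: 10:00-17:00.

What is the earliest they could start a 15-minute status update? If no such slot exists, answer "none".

11:45

Dana free within 10:00–17:00: 11:00–14:15, 15:00–15:45.
Diego free within 10:00–17:00: 10:00–12:00, 13:45–14:30, 15:15–15:30, 16:00–16:30.
Uma ∩ Oksana: 11:45–12:00, 12:30–13:15, 13:30–13:45, 15:15–16:00.
Uma ∩ Oksana ∩ Dana: 11:45–12:00, 12:30–13:15, 13:30–13:45, 15:15–15:45.
Uma ∩ Oksana ∩ Dana ∩ Diego: 11:45–12:00, 15:15–15:30.
Windows ≥ 15 min: 11:45–12:00, 15:15–15:30.
Earliest such window starts at 11:45.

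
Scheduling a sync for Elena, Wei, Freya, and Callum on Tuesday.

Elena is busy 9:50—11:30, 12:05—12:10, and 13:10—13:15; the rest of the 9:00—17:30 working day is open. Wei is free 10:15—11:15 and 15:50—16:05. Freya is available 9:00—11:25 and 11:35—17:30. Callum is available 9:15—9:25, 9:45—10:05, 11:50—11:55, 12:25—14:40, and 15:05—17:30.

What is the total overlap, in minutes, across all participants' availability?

Elena free within 09:00–17:30: 09:00–09:50, 11:30–12:05, 12:10–13:10, 13:15–17:30.
Elena ∩ Wei: 15:50–16:05.
Elena ∩ Wei ∩ Freya: 15:50–16:05.
Elena ∩ Wei ∩ Freya ∩ Callum: 15:50–16:05.
Total common minutes: 15.

15 minutes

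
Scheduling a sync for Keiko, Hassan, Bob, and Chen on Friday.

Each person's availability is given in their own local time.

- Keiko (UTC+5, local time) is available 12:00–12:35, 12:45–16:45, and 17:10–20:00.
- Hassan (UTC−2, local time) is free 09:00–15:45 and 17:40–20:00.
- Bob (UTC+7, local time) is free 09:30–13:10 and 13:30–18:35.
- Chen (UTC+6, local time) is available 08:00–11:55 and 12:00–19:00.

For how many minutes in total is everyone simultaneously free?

Keiko → UTC: 07:00–07:35, 07:45–11:45, 12:10–15:00.
Hassan → UTC: 11:00–17:45, 19:40–22:00.
Bob → UTC: 02:30–06:10, 06:30–11:35.
Chen → UTC: 02:00–05:55, 06:00–13:00.
Keiko ∩ Hassan: 11:00–11:45, 12:10–15:00.
Keiko ∩ Hassan ∩ Bob: 11:00–11:35.
Keiko ∩ Hassan ∩ Bob ∩ Chen: 11:00–11:35.
Total common minutes: 35.

35 minutes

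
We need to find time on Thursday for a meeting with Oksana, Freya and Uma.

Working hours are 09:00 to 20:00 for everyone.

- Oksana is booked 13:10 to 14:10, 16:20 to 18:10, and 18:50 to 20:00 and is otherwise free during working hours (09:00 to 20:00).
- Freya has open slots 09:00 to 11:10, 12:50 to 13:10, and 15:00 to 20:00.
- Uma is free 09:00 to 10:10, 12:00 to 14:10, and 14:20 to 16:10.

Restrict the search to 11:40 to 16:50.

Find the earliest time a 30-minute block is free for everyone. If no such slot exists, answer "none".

Oksana free within 09:00–20:00: 09:00–13:10, 14:10–16:20, 18:10–18:50.
Oksana ∩ Freya: 09:00–11:10, 12:50–13:10, 15:00–16:20, 18:10–18:50.
Oksana ∩ Freya ∩ Uma: 09:00–10:10, 12:50–13:10, 15:00–16:10.
Restricted to 11:40–16:50: 12:50–13:10, 15:00–16:10.
Windows ≥ 30 min: 15:00–16:10.
Earliest such window starts at 15:00.

15:00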